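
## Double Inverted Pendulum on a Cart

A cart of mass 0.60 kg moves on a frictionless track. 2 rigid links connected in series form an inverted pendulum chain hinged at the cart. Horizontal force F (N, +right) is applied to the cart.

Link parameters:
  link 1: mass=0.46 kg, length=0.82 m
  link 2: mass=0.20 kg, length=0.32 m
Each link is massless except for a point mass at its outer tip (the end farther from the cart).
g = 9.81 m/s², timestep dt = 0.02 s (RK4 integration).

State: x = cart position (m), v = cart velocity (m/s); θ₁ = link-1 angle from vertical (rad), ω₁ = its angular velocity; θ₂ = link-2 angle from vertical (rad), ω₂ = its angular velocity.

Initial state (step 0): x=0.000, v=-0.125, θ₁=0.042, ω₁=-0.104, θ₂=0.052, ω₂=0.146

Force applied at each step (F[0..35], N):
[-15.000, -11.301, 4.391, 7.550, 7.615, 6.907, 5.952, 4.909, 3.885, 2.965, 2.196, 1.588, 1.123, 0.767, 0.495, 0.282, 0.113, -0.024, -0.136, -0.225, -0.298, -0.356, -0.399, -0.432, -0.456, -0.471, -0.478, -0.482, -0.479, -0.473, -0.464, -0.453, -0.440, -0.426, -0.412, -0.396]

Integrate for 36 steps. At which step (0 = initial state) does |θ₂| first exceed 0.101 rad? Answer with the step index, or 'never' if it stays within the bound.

apply F[0]=-15.000 → step 1: x=-0.008, v=-0.633, θ₁=0.046, ω₁=0.524, θ₂=0.055, ω₂=0.154
apply F[1]=-11.301 → step 2: x=-0.024, v=-1.020, θ₁=0.062, ω₁=1.007, θ₂=0.058, ω₂=0.157
apply F[2]=+4.391 → step 3: x=-0.043, v=-0.888, θ₁=0.080, ω₁=0.866, θ₂=0.061, ω₂=0.147
apply F[3]=+7.550 → step 4: x=-0.059, v=-0.656, θ₁=0.095, ω₁=0.608, θ₂=0.064, ω₂=0.123
apply F[4]=+7.615 → step 5: x=-0.069, v=-0.426, θ₁=0.105, ω₁=0.356, θ₂=0.066, ω₂=0.090
apply F[5]=+6.907 → step 6: x=-0.076, v=-0.221, θ₁=0.110, ω₁=0.138, θ₂=0.067, ω₂=0.050
apply F[6]=+5.952 → step 7: x=-0.079, v=-0.049, θ₁=0.111, ω₁=-0.039, θ₂=0.068, ω₂=0.010
apply F[7]=+4.909 → step 8: x=-0.078, v=0.090, θ₁=0.108, ω₁=-0.176, θ₂=0.068, ω₂=-0.029
apply F[8]=+3.885 → step 9: x=-0.075, v=0.195, θ₁=0.104, ω₁=-0.275, θ₂=0.067, ω₂=-0.065
apply F[9]=+2.965 → step 10: x=-0.071, v=0.272, θ₁=0.098, ω₁=-0.340, θ₂=0.065, ω₂=-0.097
apply F[10]=+2.196 → step 11: x=-0.065, v=0.324, θ₁=0.091, ω₁=-0.378, θ₂=0.063, ω₂=-0.123
apply F[11]=+1.588 → step 12: x=-0.058, v=0.359, θ₁=0.083, ω₁=-0.397, θ₂=0.060, ω₂=-0.145
apply F[12]=+1.123 → step 13: x=-0.051, v=0.379, θ₁=0.075, ω₁=-0.401, θ₂=0.057, ω₂=-0.162
apply F[13]=+0.767 → step 14: x=-0.043, v=0.390, θ₁=0.067, ω₁=-0.395, θ₂=0.054, ω₂=-0.176
apply F[14]=+0.495 → step 15: x=-0.035, v=0.393, θ₁=0.059, ω₁=-0.383, θ₂=0.050, ω₂=-0.185
apply F[15]=+0.282 → step 16: x=-0.027, v=0.390, θ₁=0.052, ω₁=-0.366, θ₂=0.047, ω₂=-0.191
apply F[16]=+0.113 → step 17: x=-0.019, v=0.384, θ₁=0.045, ω₁=-0.346, θ₂=0.043, ω₂=-0.194
apply F[17]=-0.024 → step 18: x=-0.012, v=0.374, θ₁=0.038, ω₁=-0.325, θ₂=0.039, ω₂=-0.194
apply F[18]=-0.136 → step 19: x=-0.004, v=0.363, θ₁=0.032, ω₁=-0.302, θ₂=0.035, ω₂=-0.192
apply F[19]=-0.225 → step 20: x=0.003, v=0.349, θ₁=0.026, ω₁=-0.279, θ₂=0.031, ω₂=-0.188
apply F[20]=-0.298 → step 21: x=0.009, v=0.334, θ₁=0.020, ω₁=-0.256, θ₂=0.027, ω₂=-0.183
apply F[21]=-0.356 → step 22: x=0.016, v=0.318, θ₁=0.016, ω₁=-0.233, θ₂=0.024, ω₂=-0.176
apply F[22]=-0.399 → step 23: x=0.022, v=0.302, θ₁=0.011, ω₁=-0.211, θ₂=0.020, ω₂=-0.168
apply F[23]=-0.432 → step 24: x=0.028, v=0.286, θ₁=0.007, ω₁=-0.190, θ₂=0.017, ω₂=-0.160
apply F[24]=-0.456 → step 25: x=0.034, v=0.270, θ₁=0.003, ω₁=-0.170, θ₂=0.014, ω₂=-0.151
apply F[25]=-0.471 → step 26: x=0.039, v=0.253, θ₁=0.000, ω₁=-0.151, θ₂=0.011, ω₂=-0.141
apply F[26]=-0.478 → step 27: x=0.044, v=0.238, θ₁=-0.003, ω₁=-0.134, θ₂=0.008, ω₂=-0.132
apply F[27]=-0.482 → step 28: x=0.048, v=0.223, θ₁=-0.005, ω₁=-0.117, θ₂=0.006, ω₂=-0.122
apply F[28]=-0.479 → step 29: x=0.053, v=0.208, θ₁=-0.007, ω₁=-0.102, θ₂=0.003, ω₂=-0.113
apply F[29]=-0.473 → step 30: x=0.057, v=0.194, θ₁=-0.009, ω₁=-0.088, θ₂=0.001, ω₂=-0.103
apply F[30]=-0.464 → step 31: x=0.060, v=0.181, θ₁=-0.011, ω₁=-0.075, θ₂=-0.001, ω₂=-0.094
apply F[31]=-0.453 → step 32: x=0.064, v=0.168, θ₁=-0.012, ω₁=-0.064, θ₂=-0.002, ω₂=-0.085
apply F[32]=-0.440 → step 33: x=0.067, v=0.156, θ₁=-0.013, ω₁=-0.053, θ₂=-0.004, ω₂=-0.077
apply F[33]=-0.426 → step 34: x=0.070, v=0.145, θ₁=-0.014, ω₁=-0.044, θ₂=-0.006, ω₂=-0.069
apply F[34]=-0.412 → step 35: x=0.073, v=0.134, θ₁=-0.015, ω₁=-0.036, θ₂=-0.007, ω₂=-0.061
apply F[35]=-0.396 → step 36: x=0.076, v=0.125, θ₁=-0.016, ω₁=-0.028, θ₂=-0.008, ω₂=-0.054
max |θ₂| = 0.068 ≤ 0.101 over all 37 states.

Answer: never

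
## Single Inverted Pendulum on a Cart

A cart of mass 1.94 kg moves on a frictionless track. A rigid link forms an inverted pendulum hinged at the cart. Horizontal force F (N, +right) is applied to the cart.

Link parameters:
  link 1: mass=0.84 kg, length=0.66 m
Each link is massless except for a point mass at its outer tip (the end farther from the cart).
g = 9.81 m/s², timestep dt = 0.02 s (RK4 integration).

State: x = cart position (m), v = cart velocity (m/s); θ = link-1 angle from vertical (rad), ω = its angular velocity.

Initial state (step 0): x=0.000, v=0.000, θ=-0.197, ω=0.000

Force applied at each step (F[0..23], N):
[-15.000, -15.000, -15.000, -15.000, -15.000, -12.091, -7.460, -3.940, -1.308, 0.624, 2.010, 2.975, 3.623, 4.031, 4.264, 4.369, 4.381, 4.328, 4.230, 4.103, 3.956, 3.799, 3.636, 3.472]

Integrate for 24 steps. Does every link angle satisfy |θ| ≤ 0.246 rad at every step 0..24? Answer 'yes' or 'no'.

Answer: yes

Derivation:
apply F[0]=-15.000 → step 1: x=-0.001, v=-0.136, θ=-0.196, ω=0.144
apply F[1]=-15.000 → step 2: x=-0.005, v=-0.273, θ=-0.191, ω=0.290
apply F[2]=-15.000 → step 3: x=-0.012, v=-0.410, θ=-0.184, ω=0.439
apply F[3]=-15.000 → step 4: x=-0.022, v=-0.548, θ=-0.174, ω=0.592
apply F[4]=-15.000 → step 5: x=-0.034, v=-0.687, θ=-0.160, ω=0.750
apply F[5]=-12.091 → step 6: x=-0.049, v=-0.799, θ=-0.144, ω=0.872
apply F[6]=-7.460 → step 7: x=-0.066, v=-0.864, θ=-0.126, ω=0.931
apply F[7]=-3.940 → step 8: x=-0.083, v=-0.896, θ=-0.107, ω=0.943
apply F[8]=-1.308 → step 9: x=-0.101, v=-0.901, θ=-0.089, ω=0.922
apply F[9]=+0.624 → step 10: x=-0.119, v=-0.888, θ=-0.071, ω=0.880
apply F[10]=+2.010 → step 11: x=-0.137, v=-0.863, θ=-0.054, ω=0.822
apply F[11]=+2.975 → step 12: x=-0.154, v=-0.828, θ=-0.038, ω=0.757
apply F[12]=+3.623 → step 13: x=-0.170, v=-0.789, θ=-0.023, ω=0.687
apply F[13]=+4.031 → step 14: x=-0.185, v=-0.746, θ=-0.010, ω=0.617
apply F[14]=+4.264 → step 15: x=-0.200, v=-0.701, θ=0.001, ω=0.549
apply F[15]=+4.369 → step 16: x=-0.213, v=-0.657, θ=0.012, ω=0.483
apply F[16]=+4.381 → step 17: x=-0.226, v=-0.613, θ=0.021, ω=0.422
apply F[17]=+4.328 → step 18: x=-0.238, v=-0.571, θ=0.028, ω=0.365
apply F[18]=+4.230 → step 19: x=-0.249, v=-0.530, θ=0.035, ω=0.312
apply F[19]=+4.103 → step 20: x=-0.259, v=-0.491, θ=0.041, ω=0.265
apply F[20]=+3.956 → step 21: x=-0.268, v=-0.453, θ=0.046, ω=0.221
apply F[21]=+3.799 → step 22: x=-0.277, v=-0.418, θ=0.050, ω=0.183
apply F[22]=+3.636 → step 23: x=-0.285, v=-0.385, θ=0.053, ω=0.148
apply F[23]=+3.472 → step 24: x=-0.292, v=-0.354, θ=0.056, ω=0.117
Max |angle| over trajectory = 0.197 rad; bound = 0.246 → within bound.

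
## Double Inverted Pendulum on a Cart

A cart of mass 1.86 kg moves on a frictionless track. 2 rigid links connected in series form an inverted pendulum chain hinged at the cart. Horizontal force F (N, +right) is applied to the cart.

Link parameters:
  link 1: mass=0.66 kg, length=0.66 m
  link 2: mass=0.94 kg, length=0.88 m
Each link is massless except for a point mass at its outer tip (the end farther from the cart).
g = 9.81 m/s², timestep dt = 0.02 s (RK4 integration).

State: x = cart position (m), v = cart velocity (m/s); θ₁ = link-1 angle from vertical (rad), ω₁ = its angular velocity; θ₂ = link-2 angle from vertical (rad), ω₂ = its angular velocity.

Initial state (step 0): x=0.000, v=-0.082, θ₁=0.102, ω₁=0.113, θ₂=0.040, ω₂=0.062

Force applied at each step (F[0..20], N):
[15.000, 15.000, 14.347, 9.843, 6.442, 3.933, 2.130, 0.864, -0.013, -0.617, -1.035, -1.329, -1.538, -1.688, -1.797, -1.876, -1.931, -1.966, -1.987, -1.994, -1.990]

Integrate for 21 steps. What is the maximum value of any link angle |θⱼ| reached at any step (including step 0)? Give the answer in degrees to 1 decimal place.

apply F[0]=+15.000 → step 1: x=-0.000, v=0.061, θ₁=0.103, ω₁=-0.044, θ₂=0.041, ω₂=0.026
apply F[1]=+15.000 → step 2: x=0.002, v=0.204, θ₁=0.100, ω₁=-0.202, θ₂=0.041, ω₂=-0.008
apply F[2]=+14.347 → step 3: x=0.008, v=0.341, θ₁=0.095, ω₁=-0.355, θ₂=0.041, ω₂=-0.041
apply F[3]=+9.843 → step 4: x=0.016, v=0.431, θ₁=0.087, ω₁=-0.442, θ₂=0.039, ω₂=-0.069
apply F[4]=+6.442 → step 5: x=0.025, v=0.486, θ₁=0.077, ω₁=-0.482, θ₂=0.038, ω₂=-0.092
apply F[5]=+3.933 → step 6: x=0.035, v=0.517, θ₁=0.068, ω₁=-0.491, θ₂=0.036, ω₂=-0.112
apply F[6]=+2.130 → step 7: x=0.045, v=0.529, θ₁=0.058, ω₁=-0.480, θ₂=0.033, ω₂=-0.127
apply F[7]=+0.864 → step 8: x=0.056, v=0.530, θ₁=0.049, ω₁=-0.456, θ₂=0.031, ω₂=-0.138
apply F[8]=-0.013 → step 9: x=0.066, v=0.522, θ₁=0.040, ω₁=-0.425, θ₂=0.028, ω₂=-0.146
apply F[9]=-0.617 → step 10: x=0.077, v=0.509, θ₁=0.032, ω₁=-0.392, θ₂=0.025, ω₂=-0.151
apply F[10]=-1.035 → step 11: x=0.087, v=0.494, θ₁=0.024, ω₁=-0.357, θ₂=0.022, ω₂=-0.153
apply F[11]=-1.329 → step 12: x=0.096, v=0.476, θ₁=0.017, ω₁=-0.324, θ₂=0.019, ω₂=-0.154
apply F[12]=-1.538 → step 13: x=0.106, v=0.457, θ₁=0.011, ω₁=-0.292, θ₂=0.016, ω₂=-0.152
apply F[13]=-1.688 → step 14: x=0.115, v=0.437, θ₁=0.006, ω₁=-0.263, θ₂=0.013, ω₂=-0.149
apply F[14]=-1.797 → step 15: x=0.123, v=0.418, θ₁=0.001, ω₁=-0.235, θ₂=0.010, ω₂=-0.145
apply F[15]=-1.876 → step 16: x=0.131, v=0.398, θ₁=-0.004, ω₁=-0.209, θ₂=0.007, ω₂=-0.139
apply F[16]=-1.931 → step 17: x=0.139, v=0.378, θ₁=-0.008, ω₁=-0.186, θ₂=0.004, ω₂=-0.133
apply F[17]=-1.966 → step 18: x=0.146, v=0.358, θ₁=-0.011, ω₁=-0.164, θ₂=0.002, ω₂=-0.127
apply F[18]=-1.987 → step 19: x=0.153, v=0.339, θ₁=-0.014, ω₁=-0.144, θ₂=-0.001, ω₂=-0.120
apply F[19]=-1.994 → step 20: x=0.160, v=0.320, θ₁=-0.017, ω₁=-0.126, θ₂=-0.003, ω₂=-0.112
apply F[20]=-1.990 → step 21: x=0.166, v=0.302, θ₁=-0.019, ω₁=-0.109, θ₂=-0.005, ω₂=-0.105
Max |angle| over trajectory = 0.103 rad = 5.9°.

Answer: 5.9°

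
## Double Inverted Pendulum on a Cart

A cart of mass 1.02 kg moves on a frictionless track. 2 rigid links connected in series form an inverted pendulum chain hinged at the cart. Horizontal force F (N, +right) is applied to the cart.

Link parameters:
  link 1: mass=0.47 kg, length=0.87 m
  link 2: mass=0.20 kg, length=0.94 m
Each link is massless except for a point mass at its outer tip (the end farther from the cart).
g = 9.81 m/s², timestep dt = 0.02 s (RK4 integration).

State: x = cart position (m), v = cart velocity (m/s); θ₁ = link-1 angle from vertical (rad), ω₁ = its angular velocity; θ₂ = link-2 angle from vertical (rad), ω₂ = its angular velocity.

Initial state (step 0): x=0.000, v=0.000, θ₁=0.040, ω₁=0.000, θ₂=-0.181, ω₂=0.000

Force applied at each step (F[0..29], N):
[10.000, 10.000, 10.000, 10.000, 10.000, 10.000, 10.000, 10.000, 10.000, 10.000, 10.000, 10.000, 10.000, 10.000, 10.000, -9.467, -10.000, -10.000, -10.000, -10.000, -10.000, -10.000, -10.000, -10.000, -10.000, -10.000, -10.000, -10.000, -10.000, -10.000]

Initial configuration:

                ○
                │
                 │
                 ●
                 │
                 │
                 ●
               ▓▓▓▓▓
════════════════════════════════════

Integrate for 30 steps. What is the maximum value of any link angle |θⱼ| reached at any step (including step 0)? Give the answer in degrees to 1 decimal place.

Answer: 89.9°

Derivation:
apply F[0]=+10.000 → step 1: x=0.002, v=0.191, θ₁=0.038, ω₁=-0.190, θ₂=-0.182, ω₂=-0.066
apply F[1]=+10.000 → step 2: x=0.008, v=0.382, θ₁=0.032, ω₁=-0.381, θ₂=-0.184, ω₂=-0.131
apply F[2]=+10.000 → step 3: x=0.017, v=0.575, θ₁=0.023, ω₁=-0.576, θ₂=-0.187, ω₂=-0.193
apply F[3]=+10.000 → step 4: x=0.031, v=0.769, θ₁=0.009, ω₁=-0.778, θ₂=-0.191, ω₂=-0.251
apply F[4]=+10.000 → step 5: x=0.048, v=0.965, θ₁=-0.008, ω₁=-0.986, θ₂=-0.197, ω₂=-0.304
apply F[5]=+10.000 → step 6: x=0.069, v=1.163, θ₁=-0.030, ω₁=-1.203, θ₂=-0.203, ω₂=-0.350
apply F[6]=+10.000 → step 7: x=0.095, v=1.364, θ₁=-0.057, ω₁=-1.431, θ₂=-0.211, ω₂=-0.388
apply F[7]=+10.000 → step 8: x=0.124, v=1.566, θ₁=-0.088, ω₁=-1.670, θ₂=-0.219, ω₂=-0.418
apply F[8]=+10.000 → step 9: x=0.157, v=1.770, θ₁=-0.123, ω₁=-1.921, θ₂=-0.227, ω₂=-0.439
apply F[9]=+10.000 → step 10: x=0.195, v=1.975, θ₁=-0.164, ω₁=-2.182, θ₂=-0.236, ω₂=-0.451
apply F[10]=+10.000 → step 11: x=0.236, v=2.178, θ₁=-0.211, ω₁=-2.452, θ₂=-0.245, ω₂=-0.456
apply F[11]=+10.000 → step 12: x=0.282, v=2.378, θ₁=-0.263, ω₁=-2.728, θ₂=-0.255, ω₂=-0.457
apply F[12]=+10.000 → step 13: x=0.331, v=2.572, θ₁=-0.320, ω₁=-3.005, θ₂=-0.264, ω₂=-0.458
apply F[13]=+10.000 → step 14: x=0.385, v=2.756, θ₁=-0.383, ω₁=-3.279, θ₂=-0.273, ω₂=-0.464
apply F[14]=+10.000 → step 15: x=0.441, v=2.927, θ₁=-0.451, ω₁=-3.544, θ₂=-0.282, ω₂=-0.484
apply F[15]=-9.467 → step 16: x=0.498, v=2.753, θ₁=-0.521, ω₁=-3.476, θ₂=-0.292, ω₂=-0.473
apply F[16]=-10.000 → step 17: x=0.551, v=2.575, θ₁=-0.590, ω₁=-3.427, θ₂=-0.301, ω₂=-0.453
apply F[17]=-10.000 → step 18: x=0.601, v=2.400, θ₁=-0.658, ω₁=-3.403, θ₂=-0.310, ω₂=-0.426
apply F[18]=-10.000 → step 19: x=0.647, v=2.227, θ₁=-0.726, ω₁=-3.403, θ₂=-0.318, ω₂=-0.395
apply F[19]=-10.000 → step 20: x=0.690, v=2.055, θ₁=-0.795, ω₁=-3.425, θ₂=-0.326, ω₂=-0.361
apply F[20]=-10.000 → step 21: x=0.730, v=1.883, θ₁=-0.864, ω₁=-3.467, θ₂=-0.333, ω₂=-0.326
apply F[21]=-10.000 → step 22: x=0.766, v=1.708, θ₁=-0.933, ω₁=-3.527, θ₂=-0.339, ω₂=-0.293
apply F[22]=-10.000 → step 23: x=0.798, v=1.529, θ₁=-1.005, ω₁=-3.603, θ₂=-0.344, ω₂=-0.264
apply F[23]=-10.000 → step 24: x=0.827, v=1.345, θ₁=-1.078, ω₁=-3.696, θ₂=-0.350, ω₂=-0.243
apply F[24]=-10.000 → step 25: x=0.852, v=1.155, θ₁=-1.153, ω₁=-3.805, θ₂=-0.354, ω₂=-0.232
apply F[25]=-10.000 → step 26: x=0.873, v=0.957, θ₁=-1.230, ω₁=-3.929, θ₂=-0.359, ω₂=-0.236
apply F[26]=-10.000 → step 27: x=0.890, v=0.750, θ₁=-1.310, ω₁=-4.069, θ₂=-0.364, ω₂=-0.257
apply F[27]=-10.000 → step 28: x=0.903, v=0.532, θ₁=-1.393, ω₁=-4.227, θ₂=-0.369, ω₂=-0.300
apply F[28]=-10.000 → step 29: x=0.911, v=0.302, θ₁=-1.479, ω₁=-4.403, θ₂=-0.376, ω₂=-0.370
apply F[29]=-10.000 → step 30: x=0.915, v=0.058, θ₁=-1.569, ω₁=-4.601, θ₂=-0.384, ω₂=-0.472
Max |angle| over trajectory = 1.569 rad = 89.9°.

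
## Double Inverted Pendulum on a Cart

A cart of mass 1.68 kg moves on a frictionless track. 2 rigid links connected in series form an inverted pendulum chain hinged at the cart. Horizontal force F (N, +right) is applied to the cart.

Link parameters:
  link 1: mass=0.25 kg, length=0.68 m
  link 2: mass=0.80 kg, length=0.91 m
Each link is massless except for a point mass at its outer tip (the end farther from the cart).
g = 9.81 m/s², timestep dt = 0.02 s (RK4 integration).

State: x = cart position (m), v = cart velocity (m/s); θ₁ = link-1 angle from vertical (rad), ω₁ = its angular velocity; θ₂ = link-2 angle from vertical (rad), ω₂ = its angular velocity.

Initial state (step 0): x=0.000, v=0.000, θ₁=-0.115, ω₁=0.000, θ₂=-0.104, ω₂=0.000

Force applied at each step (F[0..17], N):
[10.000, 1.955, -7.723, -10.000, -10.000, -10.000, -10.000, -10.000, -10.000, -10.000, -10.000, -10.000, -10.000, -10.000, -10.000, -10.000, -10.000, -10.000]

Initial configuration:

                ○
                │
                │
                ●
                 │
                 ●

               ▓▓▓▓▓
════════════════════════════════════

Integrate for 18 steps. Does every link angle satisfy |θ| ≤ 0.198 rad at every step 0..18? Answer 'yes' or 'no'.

Answer: yes

Derivation:
apply F[0]=+10.000 → step 1: x=0.001, v=0.132, θ₁=-0.117, ω₁=-0.236, θ₂=-0.104, ω₂=0.010
apply F[1]=+1.955 → step 2: x=0.004, v=0.169, θ₁=-0.123, ω₁=-0.340, θ₂=-0.104, ω₂=0.024
apply F[2]=-7.723 → step 3: x=0.007, v=0.093, θ₁=-0.129, ω₁=-0.287, θ₂=-0.103, ω₂=0.046
apply F[3]=-10.000 → step 4: x=0.008, v=-0.009, θ₁=-0.134, ω₁=-0.205, θ₂=-0.102, ω₂=0.074
apply F[4]=-10.000 → step 5: x=0.007, v=-0.110, θ₁=-0.138, ω₁=-0.131, θ₂=-0.100, ω₂=0.107
apply F[5]=-10.000 → step 6: x=0.003, v=-0.211, θ₁=-0.140, ω₁=-0.062, θ₂=-0.097, ω₂=0.145
apply F[6]=-10.000 → step 7: x=-0.002, v=-0.312, θ₁=-0.140, ω₁=0.002, θ₂=-0.094, ω₂=0.188
apply F[7]=-10.000 → step 8: x=-0.009, v=-0.413, θ₁=-0.139, ω₁=0.063, θ₂=-0.090, ω₂=0.233
apply F[8]=-10.000 → step 9: x=-0.018, v=-0.515, θ₁=-0.138, ω₁=0.121, θ₂=-0.085, ω₂=0.282
apply F[9]=-10.000 → step 10: x=-0.030, v=-0.616, θ₁=-0.135, ω₁=0.178, θ₂=-0.079, ω₂=0.333
apply F[10]=-10.000 → step 11: x=-0.043, v=-0.719, θ₁=-0.131, ω₁=0.234, θ₂=-0.071, ω₂=0.387
apply F[11]=-10.000 → step 12: x=-0.058, v=-0.822, θ₁=-0.125, ω₁=0.289, θ₂=-0.063, ω₂=0.444
apply F[12]=-10.000 → step 13: x=-0.076, v=-0.925, θ₁=-0.119, ω₁=0.346, θ₂=-0.054, ω₂=0.503
apply F[13]=-10.000 → step 14: x=-0.095, v=-1.030, θ₁=-0.111, ω₁=0.404, θ₂=-0.043, ω₂=0.564
apply F[14]=-10.000 → step 15: x=-0.117, v=-1.136, θ₁=-0.103, ω₁=0.464, θ₂=-0.031, ω₂=0.627
apply F[15]=-10.000 → step 16: x=-0.141, v=-1.243, θ₁=-0.093, ω₁=0.527, θ₂=-0.018, ω₂=0.693
apply F[16]=-10.000 → step 17: x=-0.167, v=-1.352, θ₁=-0.082, ω₁=0.594, θ₂=-0.003, ω₂=0.760
apply F[17]=-10.000 → step 18: x=-0.195, v=-1.462, θ₁=-0.069, ω₁=0.665, θ₂=0.013, ω₂=0.828
Max |angle| over trajectory = 0.140 rad; bound = 0.198 → within bound.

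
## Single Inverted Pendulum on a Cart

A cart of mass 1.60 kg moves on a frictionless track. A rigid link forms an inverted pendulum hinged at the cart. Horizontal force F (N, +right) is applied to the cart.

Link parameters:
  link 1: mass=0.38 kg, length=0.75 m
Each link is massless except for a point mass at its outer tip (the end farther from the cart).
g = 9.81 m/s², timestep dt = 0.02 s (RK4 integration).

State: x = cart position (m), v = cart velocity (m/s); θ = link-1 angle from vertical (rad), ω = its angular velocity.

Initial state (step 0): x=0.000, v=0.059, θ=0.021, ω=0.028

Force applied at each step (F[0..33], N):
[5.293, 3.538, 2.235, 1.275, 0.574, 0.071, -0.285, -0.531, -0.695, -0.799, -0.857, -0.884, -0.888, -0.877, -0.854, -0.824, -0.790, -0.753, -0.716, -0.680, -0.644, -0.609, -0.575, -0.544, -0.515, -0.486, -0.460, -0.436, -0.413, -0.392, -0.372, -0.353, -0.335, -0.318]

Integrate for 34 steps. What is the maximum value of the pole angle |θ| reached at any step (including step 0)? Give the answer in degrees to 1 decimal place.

Answer: 1.2°

Derivation:
apply F[0]=+5.293 → step 1: x=0.002, v=0.124, θ=0.021, ω=-0.053
apply F[1]=+3.538 → step 2: x=0.005, v=0.167, θ=0.019, ω=-0.106
apply F[2]=+2.235 → step 3: x=0.008, v=0.195, θ=0.017, ω=-0.137
apply F[3]=+1.275 → step 4: x=0.012, v=0.210, θ=0.014, ω=-0.154
apply F[4]=+0.574 → step 5: x=0.017, v=0.216, θ=0.011, ω=-0.159
apply F[5]=+0.071 → step 6: x=0.021, v=0.217, θ=0.008, ω=-0.157
apply F[6]=-0.285 → step 7: x=0.025, v=0.213, θ=0.004, ω=-0.151
apply F[7]=-0.531 → step 8: x=0.029, v=0.206, θ=0.002, ω=-0.141
apply F[8]=-0.695 → step 9: x=0.034, v=0.198, θ=-0.001, ω=-0.129
apply F[9]=-0.799 → step 10: x=0.037, v=0.188, θ=-0.004, ω=-0.117
apply F[10]=-0.857 → step 11: x=0.041, v=0.177, θ=-0.006, ω=-0.104
apply F[11]=-0.884 → step 12: x=0.044, v=0.166, θ=-0.008, ω=-0.091
apply F[12]=-0.888 → step 13: x=0.048, v=0.156, θ=-0.009, ω=-0.079
apply F[13]=-0.877 → step 14: x=0.051, v=0.145, θ=-0.011, ω=-0.068
apply F[14]=-0.854 → step 15: x=0.054, v=0.135, θ=-0.012, ω=-0.058
apply F[15]=-0.824 → step 16: x=0.056, v=0.125, θ=-0.013, ω=-0.048
apply F[16]=-0.790 → step 17: x=0.059, v=0.116, θ=-0.014, ω=-0.039
apply F[17]=-0.753 → step 18: x=0.061, v=0.107, θ=-0.015, ω=-0.032
apply F[18]=-0.716 → step 19: x=0.063, v=0.099, θ=-0.015, ω=-0.025
apply F[19]=-0.680 → step 20: x=0.065, v=0.091, θ=-0.016, ω=-0.018
apply F[20]=-0.644 → step 21: x=0.066, v=0.084, θ=-0.016, ω=-0.013
apply F[21]=-0.609 → step 22: x=0.068, v=0.077, θ=-0.016, ω=-0.008
apply F[22]=-0.575 → step 23: x=0.070, v=0.071, θ=-0.016, ω=-0.004
apply F[23]=-0.544 → step 24: x=0.071, v=0.065, θ=-0.017, ω=0.000
apply F[24]=-0.515 → step 25: x=0.072, v=0.059, θ=-0.016, ω=0.003
apply F[25]=-0.486 → step 26: x=0.073, v=0.054, θ=-0.016, ω=0.006
apply F[26]=-0.460 → step 27: x=0.074, v=0.049, θ=-0.016, ω=0.009
apply F[27]=-0.436 → step 28: x=0.075, v=0.044, θ=-0.016, ω=0.011
apply F[28]=-0.413 → step 29: x=0.076, v=0.040, θ=-0.016, ω=0.012
apply F[29]=-0.392 → step 30: x=0.077, v=0.036, θ=-0.016, ω=0.014
apply F[30]=-0.372 → step 31: x=0.078, v=0.032, θ=-0.015, ω=0.015
apply F[31]=-0.353 → step 32: x=0.078, v=0.028, θ=-0.015, ω=0.016
apply F[32]=-0.335 → step 33: x=0.079, v=0.024, θ=-0.015, ω=0.017
apply F[33]=-0.318 → step 34: x=0.079, v=0.021, θ=-0.014, ω=0.017
Max |angle| over trajectory = 0.021 rad = 1.2°.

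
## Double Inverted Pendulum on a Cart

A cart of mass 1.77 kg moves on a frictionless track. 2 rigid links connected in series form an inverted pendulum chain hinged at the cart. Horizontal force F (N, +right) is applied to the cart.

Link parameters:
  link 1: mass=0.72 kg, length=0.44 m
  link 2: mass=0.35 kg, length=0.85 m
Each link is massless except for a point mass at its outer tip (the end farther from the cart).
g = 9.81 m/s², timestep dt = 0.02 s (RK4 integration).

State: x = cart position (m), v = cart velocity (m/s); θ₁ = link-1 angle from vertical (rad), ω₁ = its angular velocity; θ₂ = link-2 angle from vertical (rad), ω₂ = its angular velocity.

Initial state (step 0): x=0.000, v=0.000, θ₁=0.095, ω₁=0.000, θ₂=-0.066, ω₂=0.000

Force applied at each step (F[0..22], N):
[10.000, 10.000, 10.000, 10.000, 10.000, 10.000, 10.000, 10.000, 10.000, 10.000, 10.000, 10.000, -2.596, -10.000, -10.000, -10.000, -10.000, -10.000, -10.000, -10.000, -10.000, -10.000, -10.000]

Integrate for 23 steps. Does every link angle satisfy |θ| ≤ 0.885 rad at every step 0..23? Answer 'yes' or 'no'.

apply F[0]=+10.000 → step 1: x=0.001, v=0.101, θ₁=0.093, ω₁=-0.152, θ₂=-0.067, ω₂=-0.057
apply F[1]=+10.000 → step 2: x=0.004, v=0.203, θ₁=0.089, ω₁=-0.307, θ₂=-0.068, ω₂=-0.112
apply F[2]=+10.000 → step 3: x=0.009, v=0.306, θ₁=0.081, ω₁=-0.468, θ₂=-0.071, ω₂=-0.166
apply F[3]=+10.000 → step 4: x=0.016, v=0.410, θ₁=0.070, ω₁=-0.638, θ₂=-0.075, ω₂=-0.218
apply F[4]=+10.000 → step 5: x=0.026, v=0.515, θ₁=0.056, ω₁=-0.819, θ₂=-0.080, ω₂=-0.266
apply F[5]=+10.000 → step 6: x=0.037, v=0.623, θ₁=0.037, ω₁=-1.015, θ₂=-0.085, ω₂=-0.309
apply F[6]=+10.000 → step 7: x=0.050, v=0.733, θ₁=0.015, ω₁=-1.230, θ₂=-0.092, ω₂=-0.346
apply F[7]=+10.000 → step 8: x=0.066, v=0.846, θ₁=-0.012, ω₁=-1.467, θ₂=-0.099, ω₂=-0.377
apply F[8]=+10.000 → step 9: x=0.084, v=0.962, θ₁=-0.044, ω₁=-1.728, θ₂=-0.107, ω₂=-0.399
apply F[9]=+10.000 → step 10: x=0.105, v=1.080, θ₁=-0.081, ω₁=-2.017, θ₂=-0.115, ω₂=-0.413
apply F[10]=+10.000 → step 11: x=0.128, v=1.202, θ₁=-0.125, ω₁=-2.335, θ₂=-0.124, ω₂=-0.417
apply F[11]=+10.000 → step 12: x=0.153, v=1.326, θ₁=-0.175, ω₁=-2.682, θ₂=-0.132, ω₂=-0.412
apply F[12]=-2.596 → step 13: x=0.179, v=1.312, θ₁=-0.229, ω₁=-2.750, θ₂=-0.140, ω₂=-0.397
apply F[13]=-10.000 → step 14: x=0.205, v=1.221, θ₁=-0.284, ω₁=-2.682, θ₂=-0.148, ω₂=-0.369
apply F[14]=-10.000 → step 15: x=0.228, v=1.136, θ₁=-0.337, ω₁=-2.658, θ₂=-0.155, ω₂=-0.328
apply F[15]=-10.000 → step 16: x=0.250, v=1.054, θ₁=-0.390, ω₁=-2.676, θ₂=-0.161, ω₂=-0.275
apply F[16]=-10.000 → step 17: x=0.270, v=0.976, θ₁=-0.444, ω₁=-2.732, θ₂=-0.166, ω₂=-0.213
apply F[17]=-10.000 → step 18: x=0.289, v=0.900, θ₁=-0.500, ω₁=-2.823, θ₂=-0.169, ω₂=-0.142
apply F[18]=-10.000 → step 19: x=0.306, v=0.826, θ₁=-0.557, ω₁=-2.947, θ₂=-0.171, ω₂=-0.065
apply F[19]=-10.000 → step 20: x=0.322, v=0.751, θ₁=-0.618, ω₁=-3.100, θ₂=-0.172, ω₂=0.016
apply F[20]=-10.000 → step 21: x=0.336, v=0.675, θ₁=-0.681, ω₁=-3.279, θ₂=-0.171, ω₂=0.098
apply F[21]=-10.000 → step 22: x=0.349, v=0.597, θ₁=-0.749, ω₁=-3.479, θ₂=-0.168, ω₂=0.177
apply F[22]=-10.000 → step 23: x=0.360, v=0.515, θ₁=-0.821, ω₁=-3.699, θ₂=-0.163, ω₂=0.250
Max |angle| over trajectory = 0.821 rad; bound = 0.885 → within bound.

Answer: yes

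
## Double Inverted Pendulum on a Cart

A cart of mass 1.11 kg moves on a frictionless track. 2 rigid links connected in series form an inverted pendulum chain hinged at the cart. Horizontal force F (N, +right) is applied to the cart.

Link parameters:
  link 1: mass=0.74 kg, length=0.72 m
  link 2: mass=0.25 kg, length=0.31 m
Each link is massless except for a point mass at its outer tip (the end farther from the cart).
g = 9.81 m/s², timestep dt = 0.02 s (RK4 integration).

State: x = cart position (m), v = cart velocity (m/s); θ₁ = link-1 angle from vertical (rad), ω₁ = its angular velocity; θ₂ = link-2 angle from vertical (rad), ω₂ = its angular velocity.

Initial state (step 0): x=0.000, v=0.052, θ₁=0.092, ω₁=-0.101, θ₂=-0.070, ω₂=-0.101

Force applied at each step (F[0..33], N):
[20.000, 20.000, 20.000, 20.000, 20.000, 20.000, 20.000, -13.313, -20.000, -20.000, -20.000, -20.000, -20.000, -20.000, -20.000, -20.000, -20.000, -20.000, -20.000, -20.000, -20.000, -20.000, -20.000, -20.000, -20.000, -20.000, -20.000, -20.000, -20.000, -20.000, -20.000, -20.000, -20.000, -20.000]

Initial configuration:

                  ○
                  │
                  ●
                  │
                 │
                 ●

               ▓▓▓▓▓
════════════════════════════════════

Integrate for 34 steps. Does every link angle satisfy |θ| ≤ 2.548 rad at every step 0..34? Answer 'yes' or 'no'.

apply F[0]=+20.000 → step 1: x=0.004, v=0.395, θ₁=0.086, ω₁=-0.534, θ₂=-0.074, ω₂=-0.255
apply F[1]=+20.000 → step 2: x=0.016, v=0.740, θ₁=0.071, ω₁=-0.976, θ₂=-0.080, ω₂=-0.397
apply F[2]=+20.000 → step 3: x=0.034, v=1.090, θ₁=0.047, ω₁=-1.432, θ₂=-0.089, ω₂=-0.517
apply F[3]=+20.000 → step 4: x=0.059, v=1.446, θ₁=0.013, ω₁=-1.908, θ₂=-0.101, ω₂=-0.607
apply F[4]=+20.000 → step 5: x=0.092, v=1.807, θ₁=-0.030, ω₁=-2.406, θ₂=-0.113, ω₂=-0.661
apply F[5]=+20.000 → step 6: x=0.132, v=2.171, θ₁=-0.083, ω₁=-2.923, θ₂=-0.127, ω₂=-0.682
apply F[6]=+20.000 → step 7: x=0.179, v=2.531, θ₁=-0.147, ω₁=-3.451, θ₂=-0.140, ω₂=-0.683
apply F[7]=-13.313 → step 8: x=0.227, v=2.304, θ₁=-0.213, ω₁=-3.190, θ₂=-0.154, ω₂=-0.672
apply F[8]=-20.000 → step 9: x=0.270, v=1.973, θ₁=-0.273, ω₁=-2.817, θ₂=-0.167, ω₂=-0.621
apply F[9]=-20.000 → step 10: x=0.306, v=1.660, θ₁=-0.326, ω₁=-2.492, θ₂=-0.179, ω₂=-0.524
apply F[10]=-20.000 → step 11: x=0.336, v=1.362, θ₁=-0.373, ω₁=-2.213, θ₂=-0.188, ω₂=-0.377
apply F[11]=-20.000 → step 12: x=0.361, v=1.079, θ₁=-0.415, ω₁=-1.974, θ₂=-0.193, ω₂=-0.181
apply F[12]=-20.000 → step 13: x=0.380, v=0.807, θ₁=-0.452, ω₁=-1.773, θ₂=-0.195, ω₂=0.062
apply F[13]=-20.000 → step 14: x=0.393, v=0.546, θ₁=-0.486, ω₁=-1.603, θ₂=-0.191, ω₂=0.352
apply F[14]=-20.000 → step 15: x=0.401, v=0.293, θ₁=-0.517, ω₁=-1.461, θ₂=-0.180, ω₂=0.688
apply F[15]=-20.000 → step 16: x=0.405, v=0.048, θ₁=-0.545, ω₁=-1.343, θ₂=-0.163, ω₂=1.073
apply F[16]=-20.000 → step 17: x=0.403, v=-0.193, θ₁=-0.571, ω₁=-1.246, θ₂=-0.137, ω₂=1.507
apply F[17]=-20.000 → step 18: x=0.397, v=-0.430, θ₁=-0.595, ω₁=-1.165, θ₂=-0.102, ω₂=1.992
apply F[18]=-20.000 → step 19: x=0.386, v=-0.664, θ₁=-0.617, ω₁=-1.098, θ₂=-0.057, ω₂=2.529
apply F[19]=-20.000 → step 20: x=0.371, v=-0.897, θ₁=-0.639, ω₁=-1.040, θ₂=-0.001, ω₂=3.119
apply F[20]=-20.000 → step 21: x=0.350, v=-1.130, θ₁=-0.659, ω₁=-0.984, θ₂=0.068, ω₂=3.761
apply F[21]=-20.000 → step 22: x=0.325, v=-1.364, θ₁=-0.678, ω₁=-0.926, θ₂=0.150, ω₂=4.454
apply F[22]=-20.000 → step 23: x=0.296, v=-1.599, θ₁=-0.696, ω₁=-0.858, θ₂=0.247, ω₂=5.192
apply F[23]=-20.000 → step 24: x=0.261, v=-1.835, θ₁=-0.712, ω₁=-0.773, θ₂=0.358, ω₂=5.975
apply F[24]=-20.000 → step 25: x=0.222, v=-2.071, θ₁=-0.727, ω₁=-0.662, θ₂=0.486, ω₂=6.801
apply F[25]=-20.000 → step 26: x=0.179, v=-2.306, θ₁=-0.739, ω₁=-0.519, θ₂=0.631, ω₂=7.671
apply F[26]=-20.000 → step 27: x=0.130, v=-2.537, θ₁=-0.747, ω₁=-0.336, θ₂=0.793, ω₂=8.591
apply F[27]=-20.000 → step 28: x=0.077, v=-2.760, θ₁=-0.752, ω₁=-0.110, θ₂=0.975, ω₂=9.566
apply F[28]=-20.000 → step 29: x=0.020, v=-2.969, θ₁=-0.751, ω₁=0.157, θ₂=1.176, ω₂=10.600
apply F[29]=-20.000 → step 30: x=-0.041, v=-3.158, θ₁=-0.745, ω₁=0.458, θ₂=1.399, ω₂=11.687
apply F[30]=-20.000 → step 31: x=-0.106, v=-3.319, θ₁=-0.733, ω₁=0.765, θ₂=1.644, ω₂=12.785
apply F[31]=-20.000 → step 32: x=-0.174, v=-3.447, θ₁=-0.715, ω₁=1.034, θ₂=1.910, ω₂=13.797
apply F[32]=-20.000 → step 33: x=-0.244, v=-3.541, θ₁=-0.692, ω₁=1.196, θ₂=2.194, ω₂=14.541
apply F[33]=-20.000 → step 34: x=-0.315, v=-3.615, θ₁=-0.668, ω₁=1.189, θ₂=2.488, ω₂=14.803
Max |angle| over trajectory = 2.488 rad; bound = 2.548 → within bound.

Answer: yes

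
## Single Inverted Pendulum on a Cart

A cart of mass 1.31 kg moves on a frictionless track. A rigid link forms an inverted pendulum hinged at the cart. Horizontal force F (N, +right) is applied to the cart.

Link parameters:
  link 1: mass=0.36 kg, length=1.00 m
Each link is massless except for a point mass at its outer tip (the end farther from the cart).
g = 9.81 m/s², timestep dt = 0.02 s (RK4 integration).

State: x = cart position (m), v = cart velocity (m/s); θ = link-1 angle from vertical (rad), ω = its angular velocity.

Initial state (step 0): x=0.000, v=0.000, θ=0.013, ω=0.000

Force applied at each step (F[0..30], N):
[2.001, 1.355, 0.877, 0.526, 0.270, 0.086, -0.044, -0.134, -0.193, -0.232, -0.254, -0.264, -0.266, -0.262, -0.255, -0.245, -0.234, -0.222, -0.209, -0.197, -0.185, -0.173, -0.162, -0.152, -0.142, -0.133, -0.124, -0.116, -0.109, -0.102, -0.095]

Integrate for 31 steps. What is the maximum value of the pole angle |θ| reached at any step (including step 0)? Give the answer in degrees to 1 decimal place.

apply F[0]=+2.001 → step 1: x=0.000, v=0.030, θ=0.013, ω=-0.027
apply F[1]=+1.355 → step 2: x=0.001, v=0.050, θ=0.012, ω=-0.045
apply F[2]=+0.877 → step 3: x=0.002, v=0.063, θ=0.011, ω=-0.055
apply F[3]=+0.526 → step 4: x=0.004, v=0.070, θ=0.010, ω=-0.061
apply F[4]=+0.270 → step 5: x=0.005, v=0.074, θ=0.009, ω=-0.063
apply F[5]=+0.086 → step 6: x=0.006, v=0.075, θ=0.007, ω=-0.062
apply F[6]=-0.044 → step 7: x=0.008, v=0.074, θ=0.006, ω=-0.060
apply F[7]=-0.134 → step 8: x=0.009, v=0.071, θ=0.005, ω=-0.056
apply F[8]=-0.193 → step 9: x=0.011, v=0.068, θ=0.004, ω=-0.052
apply F[9]=-0.232 → step 10: x=0.012, v=0.064, θ=0.003, ω=-0.048
apply F[10]=-0.254 → step 11: x=0.013, v=0.060, θ=0.002, ω=-0.043
apply F[11]=-0.264 → step 12: x=0.015, v=0.056, θ=0.001, ω=-0.039
apply F[12]=-0.266 → step 13: x=0.016, v=0.052, θ=0.000, ω=-0.035
apply F[13]=-0.262 → step 14: x=0.017, v=0.048, θ=-0.000, ω=-0.031
apply F[14]=-0.255 → step 15: x=0.018, v=0.044, θ=-0.001, ω=-0.027
apply F[15]=-0.245 → step 16: x=0.018, v=0.041, θ=-0.001, ω=-0.023
apply F[16]=-0.234 → step 17: x=0.019, v=0.037, θ=-0.002, ω=-0.020
apply F[17]=-0.222 → step 18: x=0.020, v=0.034, θ=-0.002, ω=-0.017
apply F[18]=-0.209 → step 19: x=0.021, v=0.031, θ=-0.002, ω=-0.015
apply F[19]=-0.197 → step 20: x=0.021, v=0.028, θ=-0.003, ω=-0.012
apply F[20]=-0.185 → step 21: x=0.022, v=0.025, θ=-0.003, ω=-0.010
apply F[21]=-0.173 → step 22: x=0.022, v=0.023, θ=-0.003, ω=-0.008
apply F[22]=-0.162 → step 23: x=0.023, v=0.020, θ=-0.003, ω=-0.006
apply F[23]=-0.152 → step 24: x=0.023, v=0.018, θ=-0.003, ω=-0.005
apply F[24]=-0.142 → step 25: x=0.023, v=0.016, θ=-0.003, ω=-0.004
apply F[25]=-0.133 → step 26: x=0.024, v=0.014, θ=-0.003, ω=-0.002
apply F[26]=-0.124 → step 27: x=0.024, v=0.013, θ=-0.004, ω=-0.001
apply F[27]=-0.116 → step 28: x=0.024, v=0.011, θ=-0.004, ω=-0.001
apply F[28]=-0.109 → step 29: x=0.024, v=0.010, θ=-0.004, ω=0.000
apply F[29]=-0.102 → step 30: x=0.024, v=0.008, θ=-0.004, ω=0.001
apply F[30]=-0.095 → step 31: x=0.025, v=0.007, θ=-0.003, ω=0.002
Max |angle| over trajectory = 0.013 rad = 0.7°.

Answer: 0.7°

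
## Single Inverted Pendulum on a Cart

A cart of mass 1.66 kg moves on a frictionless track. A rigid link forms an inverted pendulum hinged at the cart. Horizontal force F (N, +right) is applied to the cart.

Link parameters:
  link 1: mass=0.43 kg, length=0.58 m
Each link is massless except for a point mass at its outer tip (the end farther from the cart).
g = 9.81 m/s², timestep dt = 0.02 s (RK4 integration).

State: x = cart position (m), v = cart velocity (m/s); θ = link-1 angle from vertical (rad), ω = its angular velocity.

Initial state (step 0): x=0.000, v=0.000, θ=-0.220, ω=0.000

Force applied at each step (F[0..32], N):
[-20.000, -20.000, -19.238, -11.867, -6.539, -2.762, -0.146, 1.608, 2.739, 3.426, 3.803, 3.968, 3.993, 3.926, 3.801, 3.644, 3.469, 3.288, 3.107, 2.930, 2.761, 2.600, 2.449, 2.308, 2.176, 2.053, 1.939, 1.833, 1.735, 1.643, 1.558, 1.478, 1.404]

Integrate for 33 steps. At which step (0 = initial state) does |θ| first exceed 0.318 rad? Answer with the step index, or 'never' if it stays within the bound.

apply F[0]=-20.000 → step 1: x=-0.002, v=-0.227, θ=-0.217, ω=0.309
apply F[1]=-20.000 → step 2: x=-0.009, v=-0.455, θ=-0.208, ω=0.622
apply F[2]=-19.238 → step 3: x=-0.020, v=-0.675, θ=-0.192, ω=0.926
apply F[3]=-11.867 → step 4: x=-0.035, v=-0.809, θ=-0.172, ω=1.091
apply F[4]=-6.539 → step 5: x=-0.052, v=-0.880, θ=-0.150, ω=1.158
apply F[5]=-2.762 → step 6: x=-0.070, v=-0.906, θ=-0.126, ω=1.157
apply F[6]=-0.146 → step 7: x=-0.088, v=-0.903, θ=-0.104, ω=1.112
apply F[7]=+1.608 → step 8: x=-0.106, v=-0.879, θ=-0.082, ω=1.040
apply F[8]=+2.739 → step 9: x=-0.123, v=-0.843, θ=-0.062, ω=0.953
apply F[9]=+3.426 → step 10: x=-0.140, v=-0.799, θ=-0.044, ω=0.860
apply F[10]=+3.803 → step 11: x=-0.155, v=-0.751, θ=-0.028, ω=0.765
apply F[11]=+3.968 → step 12: x=-0.170, v=-0.703, θ=-0.014, ω=0.674
apply F[12]=+3.993 → step 13: x=-0.183, v=-0.654, θ=-0.001, ω=0.588
apply F[13]=+3.926 → step 14: x=-0.196, v=-0.607, θ=0.010, ω=0.509
apply F[14]=+3.801 → step 15: x=-0.207, v=-0.562, θ=0.019, ω=0.436
apply F[15]=+3.644 → step 16: x=-0.218, v=-0.519, θ=0.028, ω=0.371
apply F[16]=+3.469 → step 17: x=-0.228, v=-0.479, θ=0.034, ω=0.312
apply F[17]=+3.288 → step 18: x=-0.237, v=-0.441, θ=0.040, ω=0.259
apply F[18]=+3.107 → step 19: x=-0.246, v=-0.406, θ=0.045, ω=0.213
apply F[19]=+2.930 → step 20: x=-0.254, v=-0.373, θ=0.049, ω=0.172
apply F[20]=+2.761 → step 21: x=-0.261, v=-0.342, θ=0.052, ω=0.136
apply F[21]=+2.600 → step 22: x=-0.267, v=-0.314, θ=0.054, ω=0.105
apply F[22]=+2.449 → step 23: x=-0.273, v=-0.287, θ=0.056, ω=0.078
apply F[23]=+2.308 → step 24: x=-0.279, v=-0.262, θ=0.057, ω=0.054
apply F[24]=+2.176 → step 25: x=-0.284, v=-0.239, θ=0.058, ω=0.033
apply F[25]=+2.053 → step 26: x=-0.288, v=-0.217, θ=0.059, ω=0.016
apply F[26]=+1.939 → step 27: x=-0.293, v=-0.197, θ=0.059, ω=0.000
apply F[27]=+1.833 → step 28: x=-0.296, v=-0.178, θ=0.059, ω=-0.013
apply F[28]=+1.735 → step 29: x=-0.300, v=-0.160, θ=0.058, ω=-0.024
apply F[29]=+1.643 → step 30: x=-0.303, v=-0.143, θ=0.058, ω=-0.033
apply F[30]=+1.558 → step 31: x=-0.305, v=-0.127, θ=0.057, ω=-0.041
apply F[31]=+1.478 → step 32: x=-0.308, v=-0.112, θ=0.056, ω=-0.048
apply F[32]=+1.404 → step 33: x=-0.310, v=-0.098, θ=0.055, ω=-0.053
max |θ| = 0.220 ≤ 0.318 over all 34 states.

Answer: never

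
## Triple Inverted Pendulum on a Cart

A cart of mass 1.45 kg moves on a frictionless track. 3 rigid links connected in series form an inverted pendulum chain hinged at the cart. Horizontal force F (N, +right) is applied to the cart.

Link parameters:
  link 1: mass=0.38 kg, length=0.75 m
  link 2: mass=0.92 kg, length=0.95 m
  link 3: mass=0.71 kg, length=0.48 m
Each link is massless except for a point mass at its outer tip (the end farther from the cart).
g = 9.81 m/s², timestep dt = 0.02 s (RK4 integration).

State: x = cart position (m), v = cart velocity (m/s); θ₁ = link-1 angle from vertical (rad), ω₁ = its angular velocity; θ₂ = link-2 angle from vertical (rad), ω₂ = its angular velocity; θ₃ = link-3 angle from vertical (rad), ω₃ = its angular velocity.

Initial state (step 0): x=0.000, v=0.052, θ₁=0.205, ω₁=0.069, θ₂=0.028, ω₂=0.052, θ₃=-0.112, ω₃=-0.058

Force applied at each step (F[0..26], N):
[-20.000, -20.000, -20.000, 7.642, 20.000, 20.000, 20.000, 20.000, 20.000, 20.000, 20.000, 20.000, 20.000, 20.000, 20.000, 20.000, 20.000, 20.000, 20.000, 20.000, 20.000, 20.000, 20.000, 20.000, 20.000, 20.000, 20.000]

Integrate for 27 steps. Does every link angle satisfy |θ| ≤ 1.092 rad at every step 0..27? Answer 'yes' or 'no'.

Answer: no

Derivation:
apply F[0]=-20.000 → step 1: x=-0.002, v=-0.255, θ₁=0.212, ω₁=0.634, θ₂=0.028, ω₂=-0.045, θ₃=-0.114, ω₃=-0.114
apply F[1]=-20.000 → step 2: x=-0.010, v=-0.560, θ₁=0.230, ω₁=1.190, θ₂=0.026, ω₂=-0.136, θ₃=-0.117, ω₃=-0.163
apply F[2]=-20.000 → step 3: x=-0.024, v=-0.859, θ₁=0.259, ω₁=1.725, θ₂=0.023, ω₂=-0.213, θ₃=-0.120, ω₃=-0.199
apply F[3]=+7.642 → step 4: x=-0.041, v=-0.799, θ₁=0.296, ω₁=1.887, θ₂=0.017, ω₂=-0.370, θ₃=-0.125, ω₃=-0.259
apply F[4]=+20.000 → step 5: x=-0.055, v=-0.584, θ₁=0.334, ω₁=1.920, θ₂=0.007, ω₂=-0.587, θ₃=-0.131, ω₃=-0.328
apply F[5]=+20.000 → step 6: x=-0.064, v=-0.369, θ₁=0.373, ω₁=1.974, θ₂=-0.007, ω₂=-0.819, θ₃=-0.138, ω₃=-0.386
apply F[6]=+20.000 → step 7: x=-0.070, v=-0.153, θ₁=0.413, ω₁=2.035, θ₂=-0.025, ω₂=-1.059, θ₃=-0.146, ω₃=-0.433
apply F[7]=+20.000 → step 8: x=-0.070, v=0.065, θ₁=0.454, ω₁=2.094, θ₂=-0.049, ω₂=-1.300, θ₃=-0.155, ω₃=-0.467
apply F[8]=+20.000 → step 9: x=-0.067, v=0.287, θ₁=0.496, ω₁=2.143, θ₂=-0.077, ω₂=-1.538, θ₃=-0.165, ω₃=-0.491
apply F[9]=+20.000 → step 10: x=-0.059, v=0.513, θ₁=0.540, ω₁=2.175, θ₂=-0.111, ω₂=-1.769, θ₃=-0.175, ω₃=-0.505
apply F[10]=+20.000 → step 11: x=-0.046, v=0.742, θ₁=0.583, ω₁=2.186, θ₂=-0.148, ω₂=-1.992, θ₃=-0.185, ω₃=-0.512
apply F[11]=+20.000 → step 12: x=-0.029, v=0.974, θ₁=0.627, ω₁=2.176, θ₂=-0.190, ω₂=-2.209, θ₃=-0.195, ω₃=-0.514
apply F[12]=+20.000 → step 13: x=-0.007, v=1.208, θ₁=0.670, ω₁=2.142, θ₂=-0.236, ω₂=-2.420, θ₃=-0.205, ω₃=-0.513
apply F[13]=+20.000 → step 14: x=0.019, v=1.443, θ₁=0.712, ω₁=2.083, θ₂=-0.287, ω₂=-2.628, θ₃=-0.216, ω₃=-0.513
apply F[14]=+20.000 → step 15: x=0.050, v=1.679, θ₁=0.753, ω₁=1.998, θ₂=-0.342, ω₂=-2.837, θ₃=-0.226, ω₃=-0.515
apply F[15]=+20.000 → step 16: x=0.086, v=1.914, θ₁=0.792, ω₁=1.885, θ₂=-0.400, ω₂=-3.049, θ₃=-0.236, ω₃=-0.522
apply F[16]=+20.000 → step 17: x=0.127, v=2.147, θ₁=0.828, ω₁=1.739, θ₂=-0.464, ω₂=-3.269, θ₃=-0.247, ω₃=-0.538
apply F[17]=+20.000 → step 18: x=0.172, v=2.377, θ₁=0.861, ω₁=1.557, θ₂=-0.531, ω₂=-3.500, θ₃=-0.258, ω₃=-0.566
apply F[18]=+20.000 → step 19: x=0.222, v=2.604, θ₁=0.890, ω₁=1.333, θ₂=-0.604, ω₂=-3.747, θ₃=-0.270, ω₃=-0.611
apply F[19]=+20.000 → step 20: x=0.276, v=2.824, θ₁=0.914, ω₁=1.058, θ₂=-0.681, ω₂=-4.014, θ₃=-0.282, ω₃=-0.680
apply F[20]=+20.000 → step 21: x=0.335, v=3.038, θ₁=0.932, ω₁=0.724, θ₂=-0.764, ω₂=-4.305, θ₃=-0.297, ω₃=-0.781
apply F[21]=+20.000 → step 22: x=0.398, v=3.242, θ₁=0.943, ω₁=0.320, θ₂=-0.854, ω₂=-4.626, θ₃=-0.314, ω₃=-0.925
apply F[22]=+20.000 → step 23: x=0.464, v=3.436, θ₁=0.945, ω₁=-0.164, θ₂=-0.950, ω₂=-4.979, θ₃=-0.334, ω₃=-1.125
apply F[23]=+20.000 → step 24: x=0.535, v=3.617, θ₁=0.936, ω₁=-0.740, θ₂=-1.053, ω₂=-5.366, θ₃=-0.359, ω₃=-1.398
apply F[24]=+20.000 → step 25: x=0.609, v=3.785, θ₁=0.914, ω₁=-1.418, θ₂=-1.165, ω₂=-5.785, θ₃=-0.391, ω₃=-1.762
apply F[25]=+20.000 → step 26: x=0.686, v=3.939, θ₁=0.878, ω₁=-2.202, θ₂=-1.285, ω₂=-6.231, θ₃=-0.431, ω₃=-2.237
apply F[26]=+20.000 → step 27: x=0.767, v=4.085, θ₁=0.826, ω₁=-3.094, θ₂=-1.414, ω₂=-6.688, θ₃=-0.481, ω₃=-2.836
Max |angle| over trajectory = 1.414 rad; bound = 1.092 → exceeded.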